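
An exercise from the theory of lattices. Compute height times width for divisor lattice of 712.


Height = length of longest chain minus 1; width = size of largest antichain.
A maximum chain: 1 | 89 | 178 | 356 | 712  (height 4).
A maximum antichain: {2, 89}  (width 2).
Product = 4 * 2 = 8


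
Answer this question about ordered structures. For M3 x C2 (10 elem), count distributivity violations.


Distributive law: a ^ (b v c) = (a ^ b) v (a ^ c).
Check all 10^3 = 1000 ordered triples (a,b,c).
  e.g. a=(a1,0), b=(a2,0), c=(a3,0): lhs=(a1,0) != rhs=(0,0)
  e.g. a=(a1,0), b=(a2,0), c=(a3,1): lhs=(a1,0) != rhs=(0,0)
Total violating triples: 48


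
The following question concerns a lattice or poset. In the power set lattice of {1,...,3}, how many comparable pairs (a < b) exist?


A comparable pair {a,b} has a < b or b < a in the order.
Count unordered pairs where one element is strictly below the other.
Examples: {{},{1}}, {{},{2}}, {{},{3}}, {{},{1,2}}, ...
Total comparable pairs: 19


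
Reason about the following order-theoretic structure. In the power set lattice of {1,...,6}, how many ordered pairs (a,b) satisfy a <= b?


The order relation is {(a,b) : a <= b}, reflexive so it includes (a,a).
Examples: ({},{}), ({},{1,2}), ({},{1,2,3}), ({},{1,2,3,4}), ({},{1,2,3,4,5}), ...
Total ordered pairs: 729


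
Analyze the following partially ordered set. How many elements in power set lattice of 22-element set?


Power set = 2^n.
2^22 = 4194304


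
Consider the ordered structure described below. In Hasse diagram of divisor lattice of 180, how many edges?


A cover relation a -< b holds when a < b with no c strictly between.
Cover relations:
  1 -< 2
  1 -< 3
  1 -< 5
  2 -< 4
  2 -< 6
  2 -< 10
  3 -< 6
  3 -< 9
  ...25 more
Total: 33


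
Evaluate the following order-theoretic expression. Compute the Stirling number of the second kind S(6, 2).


S(n,k) = k*S(n-1,k) + S(n-1,k-1).
S(5,2) = 15, S(5,1) = 1
S(6,2) = 2*15 + 1 = 30 + 1
S(6,2) = 31


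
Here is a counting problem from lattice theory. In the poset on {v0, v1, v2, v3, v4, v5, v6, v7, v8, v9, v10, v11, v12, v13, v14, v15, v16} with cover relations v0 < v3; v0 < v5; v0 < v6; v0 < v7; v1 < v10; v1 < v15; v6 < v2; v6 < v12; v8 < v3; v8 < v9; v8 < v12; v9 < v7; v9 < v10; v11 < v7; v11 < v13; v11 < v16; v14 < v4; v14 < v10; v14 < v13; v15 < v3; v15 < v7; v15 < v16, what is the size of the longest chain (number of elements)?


A chain is a totally ordered subset; we count the number of elements in a maximum chain.
Compute, for each element x, the size of the longest chain ending at x:
  v0: 1
  v1: 1
  v8: 1
  v11: 1
  v14: 1
  v4: 2
  ...
A maximum chain: v0 < v6 < v2
Number of elements in the longest chain: 3


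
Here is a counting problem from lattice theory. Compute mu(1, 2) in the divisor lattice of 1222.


In a divisor lattice, mu(a,b) = mu(b/a) where mu is the classical Mobius function.
b/a = 2/1 = 2
Prime factorization of 2: primes [2]
2 is squarefree with 1 prime factor(s), so mu(2) = (-1)^1 = -1


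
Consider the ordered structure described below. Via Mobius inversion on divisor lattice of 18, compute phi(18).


phi(n) = n * prod_{p|n} (1 - 1/p).
Prime divisors of 18: [2, 3]
phi(18) = 18 * (1 - 1/2) * (1 - 1/3)
phi(18) = 6


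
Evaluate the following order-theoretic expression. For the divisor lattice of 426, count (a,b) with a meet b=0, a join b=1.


Complement pair (a,b): a meet b = bottom, a join b = top.
Here: gcd(a,b)=1 and lcm(a,b)=426, i.e. a*b=426 with a,b coprime.
Pairs found: (1,426), (2,213), (3,142), (6,71), ... (4 more)
Total ordered pairs: 8


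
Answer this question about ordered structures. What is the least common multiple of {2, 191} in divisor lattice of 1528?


In a divisor lattice, join = lcm (least common multiple).
Compute lcm iteratively: start with first element, then lcm(current, next).
Elements: [2, 191]
lcm(2,191) = 382
Final lcm = 382


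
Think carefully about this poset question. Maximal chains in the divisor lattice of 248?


A maximal chain goes from the minimum element to a maximal element via cover relations.
Counting all min-to-max paths in the cover graph.
Total maximal chains: 4


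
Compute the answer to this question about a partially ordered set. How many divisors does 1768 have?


Divisors of 1768: [1, 2, 4, 8, 13, 17, 26, 34, 52, 68, 104, 136, 221, 442, 884, 1768]
Count: 16


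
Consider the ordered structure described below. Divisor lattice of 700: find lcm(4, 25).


In a divisor lattice, join = lcm (least common multiple).
gcd(4,25) = 1
lcm(4,25) = 4*25/gcd = 100/1 = 100


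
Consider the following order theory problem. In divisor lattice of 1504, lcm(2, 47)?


Join=lcm.
gcd(2,47)=1
lcm=94


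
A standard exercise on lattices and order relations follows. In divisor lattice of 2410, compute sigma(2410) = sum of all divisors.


sigma(n) = sum of divisors.
Divisors of 2410: [1, 2, 5, 10, 241, 482, 1205, 2410]
Sum = 4356


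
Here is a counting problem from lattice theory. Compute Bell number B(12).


B(n) = number of set partitions of an n-element set.
B(n) satisfies the recurrence: B(n+1) = sum_k C(n,k)*B(k).
B(12) = 4213597


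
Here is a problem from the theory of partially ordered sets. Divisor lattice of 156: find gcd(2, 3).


In a divisor lattice, meet = gcd (greatest common divisor).
By Euclidean algorithm or factoring: gcd(2,3) = 1


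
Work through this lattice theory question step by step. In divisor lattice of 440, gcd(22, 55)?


Meet=gcd.
gcd(22,55)=11


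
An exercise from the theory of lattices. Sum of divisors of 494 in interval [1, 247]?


Interval [1,247] in divisors of 494: [1, 13, 19, 247]
Sum = 280


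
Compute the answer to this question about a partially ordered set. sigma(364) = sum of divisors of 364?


sigma(n) = sum of divisors.
Divisors of 364: [1, 2, 4, 7, 13, 14, 26, 28, 52, 91, 182, 364]
Sum = 784


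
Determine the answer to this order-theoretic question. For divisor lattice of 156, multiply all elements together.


Divisors of 156: [1, 2, 3, 4, 6, 12, 13, 26, 39, 52, 78, 156]
Product = n^(d(n)/2) = 156^(12/2)
Product = 14412774445056


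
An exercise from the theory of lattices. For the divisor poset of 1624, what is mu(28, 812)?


In a divisor lattice, mu(a,b) = mu(b/a) where mu is the classical Mobius function.
b/a = 812/28 = 29
Prime factorization of 29: primes [29]
29 is squarefree with 1 prime factor(s), so mu(29) = (-1)^1 = -1


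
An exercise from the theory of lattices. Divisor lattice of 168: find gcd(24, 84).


In a divisor lattice, meet = gcd (greatest common divisor).
By Euclidean algorithm or factoring: gcd(24,84) = 12


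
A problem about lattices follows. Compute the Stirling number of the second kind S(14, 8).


S(n,k) = k*S(n-1,k) + S(n-1,k-1).
S(13,8) = 1899612, S(13,7) = 5715424
S(14,8) = 8*1899612 + 5715424 = 15196896 + 5715424
S(14,8) = 20912320


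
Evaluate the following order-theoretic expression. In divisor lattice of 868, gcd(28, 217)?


Meet=gcd.
gcd(28,217)=7


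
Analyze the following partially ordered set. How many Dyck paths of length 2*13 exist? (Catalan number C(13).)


C(n) = C(2n, n) / (n+1).
C(26, 13) = 10400600
C(13) = 10400600 / 14 = 742900


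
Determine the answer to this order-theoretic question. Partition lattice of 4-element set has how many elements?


B(n) = number of set partitions of an n-element set.
B(n) satisfies the recurrence: B(n+1) = sum_k C(n,k)*B(k).
B(4) = 15


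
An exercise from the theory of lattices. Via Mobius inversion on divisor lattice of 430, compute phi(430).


phi(n) = n * prod_{p|n} (1 - 1/p).
Prime divisors of 430: [2, 5, 43]
phi(430) = 430 * (1 - 1/2) * (1 - 1/5) * (1 - 1/43)
phi(430) = 168


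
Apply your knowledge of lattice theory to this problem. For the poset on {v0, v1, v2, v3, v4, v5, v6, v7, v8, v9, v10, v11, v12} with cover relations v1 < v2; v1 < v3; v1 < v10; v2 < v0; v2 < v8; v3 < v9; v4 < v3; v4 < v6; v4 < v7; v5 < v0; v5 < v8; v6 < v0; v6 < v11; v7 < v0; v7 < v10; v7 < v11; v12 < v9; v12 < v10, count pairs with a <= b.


The order relation is {(a,b) : a <= b}, reflexive so it includes (a,a).
Examples: (v0,v0), (v1,v0), (v1,v1), (v1,v10), (v1,v2), ...
Total ordered pairs: 38


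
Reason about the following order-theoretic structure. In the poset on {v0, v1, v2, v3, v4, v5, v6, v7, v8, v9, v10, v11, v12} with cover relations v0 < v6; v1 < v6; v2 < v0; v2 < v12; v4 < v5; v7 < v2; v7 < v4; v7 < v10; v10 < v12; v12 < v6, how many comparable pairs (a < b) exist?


A comparable pair {a,b} has a < b or b < a in the order.
Count unordered pairs where one element is strictly below the other.
Examples: {v0,v2}, {v0,v6}, {v0,v7}, {v1,v6}, ...
Total comparable pairs: 16


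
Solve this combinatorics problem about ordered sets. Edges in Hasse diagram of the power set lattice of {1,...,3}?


A cover relation a -< b holds when a < b with no c strictly between.
Cover relations:
  {} -< {1}
  {} -< {2}
  {} -< {3}
  {1} -< {1,2}
  {1} -< {1,3}
  {2} -< {1,2}
  {2} -< {2,3}
  {3} -< {1,3}
  ...4 more
Total: 12


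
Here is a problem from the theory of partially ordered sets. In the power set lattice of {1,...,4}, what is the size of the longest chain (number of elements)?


A chain is a totally ordered subset; we count the number of elements in a maximum chain.
Compute, for each element x, the size of the longest chain ending at x:
  {}: 1
  {1}: 2
  {2}: 2
  {3}: 2
  {4}: 2
  {1,2}: 3
  ...
A maximum chain: {} < {1} < {1,2} < {1,2,3} < {1,2,3,4}
Number of elements in the longest chain: 5


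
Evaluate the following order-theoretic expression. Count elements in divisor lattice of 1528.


Divisors of 1528: [1, 2, 4, 8, 191, 382, 764, 1528]
Count: 8


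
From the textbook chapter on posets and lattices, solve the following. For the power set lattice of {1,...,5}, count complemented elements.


An element a is complemented if some b has a meet b = bottom, a join b = top.
every subset A has complement S\A, so all elements are complemented.
Complemented elements: {}, {1}, {2}, {3}, {4}, {5}, ... (26 more)
Count: 32


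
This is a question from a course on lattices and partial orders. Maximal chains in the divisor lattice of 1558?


A maximal chain goes from the minimum element to a maximal element via cover relations.
Counting all min-to-max paths in the cover graph.
Total maximal chains: 6


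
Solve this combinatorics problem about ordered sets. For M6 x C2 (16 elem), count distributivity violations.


Distributive law: a ^ (b v c) = (a ^ b) v (a ^ c).
Check all 16^3 = 4096 ordered triples (a,b,c).
  e.g. a=(a1,0), b=(a2,0), c=(a3,0): lhs=(a1,0) != rhs=(0,0)
  e.g. a=(a1,0), b=(a2,0), c=(a3,1): lhs=(a1,0) != rhs=(0,0)
Total violating triples: 960


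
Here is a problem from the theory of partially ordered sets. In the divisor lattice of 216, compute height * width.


Height = length of longest chain minus 1; width = size of largest antichain.
A maximum chain: 1 | 3 | 9 | 27 | 54 | 108 | 216  (height 6).
A maximum antichain: {8, 12, 18, 27}  (width 4).
Product = 6 * 4 = 24


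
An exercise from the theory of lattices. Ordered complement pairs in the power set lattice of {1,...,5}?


Complement pair (a,b): a meet b = bottom, a join b = top.
Here: A intersect B = {} and A union B = {1,...,5}.
Pairs found: ({},{1,2,3,4,5}), ({1},{2,3,4,5}), ({2},{1,3,4,5}), ({3},{1,2,4,5}), ... (28 more)
Total ordered pairs: 32


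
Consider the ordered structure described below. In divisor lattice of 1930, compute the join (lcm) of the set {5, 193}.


In a divisor lattice, join = lcm (least common multiple).
Compute lcm iteratively: start with first element, then lcm(current, next).
Elements: [5, 193]
lcm(5,193) = 965
Final lcm = 965


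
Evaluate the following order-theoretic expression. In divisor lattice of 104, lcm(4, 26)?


Join=lcm.
gcd(4,26)=2
lcm=52


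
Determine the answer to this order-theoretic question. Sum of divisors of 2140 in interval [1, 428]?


Interval [1,428] in divisors of 2140: [1, 2, 4, 107, 214, 428]
Sum = 756


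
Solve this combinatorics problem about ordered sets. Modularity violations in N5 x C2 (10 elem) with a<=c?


Modular law: if a <= c then a v (b ^ c) = (a v b) ^ c.
Check all triples (a,b,c) with a <= c among 10 elements.
  e.g. a=(a,0), b=(c,0), c=(b,0): lhs=(a,0) != rhs=(b,0)
  e.g. a=(a,0), b=(c,1), c=(b,0): lhs=(a,0) != rhs=(b,0)
Total violating triples: 6


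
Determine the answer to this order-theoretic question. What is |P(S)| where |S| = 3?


Power set = 2^n.
2^3 = 8


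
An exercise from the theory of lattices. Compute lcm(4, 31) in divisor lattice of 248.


In a divisor lattice, join = lcm (least common multiple).
gcd(4,31) = 1
lcm(4,31) = 4*31/gcd = 124/1 = 124


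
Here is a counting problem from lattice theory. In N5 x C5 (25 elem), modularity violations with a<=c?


Modular law: if a <= c then a v (b ^ c) = (a v b) ^ c.
Check all triples (a,b,c) with a <= c among 25 elements.
  e.g. a=(a,0), b=(c,0), c=(b,0): lhs=(a,0) != rhs=(b,0)
  e.g. a=(a,0), b=(c,1), c=(b,0): lhs=(a,0) != rhs=(b,0)
Total violating triples: 75


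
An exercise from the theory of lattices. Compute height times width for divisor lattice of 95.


Height = length of longest chain minus 1; width = size of largest antichain.
A maximum chain: 1 | 19 | 95  (height 2).
A maximum antichain: {5, 19}  (width 2).
Product = 2 * 2 = 4


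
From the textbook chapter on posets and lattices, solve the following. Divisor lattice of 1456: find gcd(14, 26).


In a divisor lattice, meet = gcd (greatest common divisor).
By Euclidean algorithm or factoring: gcd(14,26) = 2


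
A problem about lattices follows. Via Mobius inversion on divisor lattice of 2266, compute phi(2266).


phi(n) = n * prod_{p|n} (1 - 1/p).
Prime divisors of 2266: [2, 11, 103]
phi(2266) = 2266 * (1 - 1/2) * (1 - 1/11) * (1 - 1/103)
phi(2266) = 1020


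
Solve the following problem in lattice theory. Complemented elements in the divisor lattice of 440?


An element a is complemented if some b has a meet b = bottom, a join b = top.
a is complemented iff gcd(a, n/a)=1, i.e. a is a unitary divisor of 440.
Complemented elements: 1, 5, 8, 11, 40, 55, ... (2 more)
Count: 8


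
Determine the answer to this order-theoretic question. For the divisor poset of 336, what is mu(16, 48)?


In a divisor lattice, mu(a,b) = mu(b/a) where mu is the classical Mobius function.
b/a = 48/16 = 3
Prime factorization of 3: primes [3]
3 is squarefree with 1 prime factor(s), so mu(3) = (-1)^1 = -1


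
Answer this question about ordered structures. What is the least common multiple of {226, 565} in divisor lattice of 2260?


In a divisor lattice, join = lcm (least common multiple).
Compute lcm iteratively: start with first element, then lcm(current, next).
Elements: [226, 565]
lcm(226,565) = 1130
Final lcm = 1130


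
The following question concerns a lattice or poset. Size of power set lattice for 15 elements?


Power set = 2^n.
2^15 = 32768


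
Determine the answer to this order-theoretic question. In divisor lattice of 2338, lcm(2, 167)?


Join=lcm.
gcd(2,167)=1
lcm=334


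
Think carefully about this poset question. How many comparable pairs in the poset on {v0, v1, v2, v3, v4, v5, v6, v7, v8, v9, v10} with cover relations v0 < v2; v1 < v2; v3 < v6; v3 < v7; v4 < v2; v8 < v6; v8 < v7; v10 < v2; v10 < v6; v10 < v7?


A comparable pair {a,b} has a < b or b < a in the order.
Count unordered pairs where one element is strictly below the other.
Examples: {v0,v2}, {v1,v2}, {v2,v4}, {v2,v10}, ...
Total comparable pairs: 10


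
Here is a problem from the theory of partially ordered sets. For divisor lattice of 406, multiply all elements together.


Divisors of 406: [1, 2, 7, 14, 29, 58, 203, 406]
Product = n^(d(n)/2) = 406^(8/2)
Product = 27170906896


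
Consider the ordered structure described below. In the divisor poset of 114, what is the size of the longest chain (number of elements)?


A chain is a totally ordered subset; we count the number of elements in a maximum chain.
Compute, for each element x, the size of the longest chain ending at x:
  1: 1
  2: 2
  3: 2
  19: 2
  6: 3
  38: 3
  ...
A maximum chain: 1 < 2 < 6 < 114
Number of elements in the longest chain: 4


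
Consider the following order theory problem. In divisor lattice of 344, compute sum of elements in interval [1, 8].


Interval [1,8] in divisors of 344: [1, 2, 4, 8]
Sum = 15


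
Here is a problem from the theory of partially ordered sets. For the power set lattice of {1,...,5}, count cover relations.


A cover relation a -< b holds when a < b with no c strictly between.
Cover relations:
  {} -< {1}
  {} -< {2}
  {} -< {3}
  {} -< {4}
  {} -< {5}
  {1} -< {1,2}
  {1} -< {1,3}
  {1} -< {1,4}
  ...72 more
Total: 80


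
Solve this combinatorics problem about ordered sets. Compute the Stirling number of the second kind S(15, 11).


S(n,k) = k*S(n-1,k) + S(n-1,k-1).
S(14,11) = 66066, S(14,10) = 752752
S(15,11) = 11*66066 + 752752 = 726726 + 752752
S(15,11) = 1479478


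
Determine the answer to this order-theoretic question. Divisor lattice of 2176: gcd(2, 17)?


Meet=gcd.
gcd(2,17)=1


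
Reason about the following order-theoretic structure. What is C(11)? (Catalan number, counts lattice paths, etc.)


C(n) = C(2n, n) / (n+1).
C(22, 11) = 705432
C(11) = 705432 / 12 = 58786


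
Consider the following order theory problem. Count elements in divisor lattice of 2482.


Divisors of 2482: [1, 2, 17, 34, 73, 146, 1241, 2482]
Count: 8


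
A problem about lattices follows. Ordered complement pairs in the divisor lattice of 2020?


Complement pair (a,b): a meet b = bottom, a join b = top.
Here: gcd(a,b)=1 and lcm(a,b)=2020, i.e. a*b=2020 with a,b coprime.
Pairs found: (1,2020), (4,505), (5,404), (20,101), ... (4 more)
Total ordered pairs: 8


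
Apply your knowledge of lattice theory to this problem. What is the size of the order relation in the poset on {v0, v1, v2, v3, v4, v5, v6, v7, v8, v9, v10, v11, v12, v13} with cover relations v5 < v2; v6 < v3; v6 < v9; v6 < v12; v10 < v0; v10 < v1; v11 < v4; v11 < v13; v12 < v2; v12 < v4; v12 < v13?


The order relation is {(a,b) : a <= b}, reflexive so it includes (a,a).
Examples: (v0,v0), (v1,v1), (v10,v0), (v10,v1), (v10,v10), ...
Total ordered pairs: 28


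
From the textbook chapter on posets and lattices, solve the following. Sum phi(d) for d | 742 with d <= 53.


Divisors of 742 up to 53: [1, 2, 7, 14, 53]
phi values: [1, 1, 6, 6, 52]
Sum = 66


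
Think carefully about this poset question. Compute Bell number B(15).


B(n) = number of set partitions of an n-element set.
B(n) satisfies the recurrence: B(n+1) = sum_k C(n,k)*B(k).
B(15) = 1382958545


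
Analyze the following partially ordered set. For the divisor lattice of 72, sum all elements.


sigma(n) = sum of divisors.
Divisors of 72: [1, 2, 3, 4, 6, 8, 9, 12, 18, 24, 36, 72]
Sum = 195


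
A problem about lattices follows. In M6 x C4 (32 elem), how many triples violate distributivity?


Distributive law: a ^ (b v c) = (a ^ b) v (a ^ c).
Check all 32^3 = 32768 ordered triples (a,b,c).
  e.g. a=(a1,0), b=(a2,0), c=(a3,0): lhs=(a1,0) != rhs=(0,0)
  e.g. a=(a1,0), b=(a2,0), c=(a3,1): lhs=(a1,0) != rhs=(0,0)
Total violating triples: 7680


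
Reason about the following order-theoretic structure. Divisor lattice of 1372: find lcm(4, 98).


In a divisor lattice, join = lcm (least common multiple).
gcd(4,98) = 2
lcm(4,98) = 4*98/gcd = 392/2 = 196


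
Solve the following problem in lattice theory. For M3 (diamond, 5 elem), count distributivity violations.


Distributive law: a ^ (b v c) = (a ^ b) v (a ^ c).
Check all 5^3 = 125 ordered triples (a,b,c).
  e.g. a=a1, b=a2, c=a3: lhs=a1 != rhs=0
  e.g. a=a1, b=a3, c=a2: lhs=a1 != rhs=0
Total violating triples: 6


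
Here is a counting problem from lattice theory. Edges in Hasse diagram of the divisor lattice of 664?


A cover relation a -< b holds when a < b with no c strictly between.
Cover relations:
  1 -< 2
  1 -< 83
  2 -< 4
  2 -< 166
  4 -< 8
  4 -< 332
  8 -< 664
  83 -< 166
  ...2 more
Total: 10


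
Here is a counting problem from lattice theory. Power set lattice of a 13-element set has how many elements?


Power set = 2^n.
2^13 = 8192


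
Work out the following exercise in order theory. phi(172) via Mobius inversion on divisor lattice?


phi(n) = n * prod_{p|n} (1 - 1/p).
Prime divisors of 172: [2, 43]
phi(172) = 172 * (1 - 1/2) * (1 - 1/43)
phi(172) = 84


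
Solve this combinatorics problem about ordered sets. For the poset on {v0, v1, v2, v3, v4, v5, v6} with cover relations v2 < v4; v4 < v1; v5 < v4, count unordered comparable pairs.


A comparable pair {a,b} has a < b or b < a in the order.
Count unordered pairs where one element is strictly below the other.
Examples: {v1,v2}, {v1,v4}, {v1,v5}, {v2,v4}, ...
Total comparable pairs: 5


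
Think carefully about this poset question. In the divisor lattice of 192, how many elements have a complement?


An element a is complemented if some b has a meet b = bottom, a join b = top.
a is complemented iff gcd(a, n/a)=1, i.e. a is a unitary divisor of 192.
Complemented elements: 1, 3, 64, 192
Count: 4


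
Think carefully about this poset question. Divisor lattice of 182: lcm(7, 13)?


Join=lcm.
gcd(7,13)=1
lcm=91


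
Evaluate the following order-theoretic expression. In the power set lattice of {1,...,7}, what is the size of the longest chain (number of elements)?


A chain is a totally ordered subset; we count the number of elements in a maximum chain.
Compute, for each element x, the size of the longest chain ending at x:
  {}: 1
  {1}: 2
  {2}: 2
  {3}: 2
  {4}: 2
  {5}: 2
  ...
A maximum chain: {} < {1} < {1,2} < {1,2,3} < {1,2,3,4} < {1,2,3,4,5} < {1,2,3,4,5,6} < {1,2,3,4,5,6,7}
Number of elements in the longest chain: 8


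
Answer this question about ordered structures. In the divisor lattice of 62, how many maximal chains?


A maximal chain goes from the minimum element to a maximal element via cover relations.
Counting all min-to-max paths in the cover graph.
Total maximal chains: 2


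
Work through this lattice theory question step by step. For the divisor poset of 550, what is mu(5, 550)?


In a divisor lattice, mu(a,b) = mu(b/a) where mu is the classical Mobius function.
b/a = 550/5 = 110
Prime factorization of 110: primes [2, 5, 11]
110 is squarefree with 3 prime factor(s), so mu(110) = (-1)^3 = -1


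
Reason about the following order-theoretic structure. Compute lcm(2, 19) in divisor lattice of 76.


In a divisor lattice, join = lcm (least common multiple).
gcd(2,19) = 1
lcm(2,19) = 2*19/gcd = 38/1 = 38


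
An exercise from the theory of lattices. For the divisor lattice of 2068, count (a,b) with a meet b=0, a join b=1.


Complement pair (a,b): a meet b = bottom, a join b = top.
Here: gcd(a,b)=1 and lcm(a,b)=2068, i.e. a*b=2068 with a,b coprime.
Pairs found: (1,2068), (4,517), (11,188), (44,47), ... (4 more)
Total ordered pairs: 8


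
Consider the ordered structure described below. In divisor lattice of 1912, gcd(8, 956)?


Meet=gcd.
gcd(8,956)=4


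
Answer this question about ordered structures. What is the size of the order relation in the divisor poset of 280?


The order relation is {(a,b) : a <= b}, reflexive so it includes (a,a).
Examples: (1,1), (1,10), (1,14), (1,140), (1,2), ...
Total ordered pairs: 90


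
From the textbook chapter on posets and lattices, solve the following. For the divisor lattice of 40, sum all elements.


sigma(n) = sum of divisors.
Divisors of 40: [1, 2, 4, 5, 8, 10, 20, 40]
Sum = 90


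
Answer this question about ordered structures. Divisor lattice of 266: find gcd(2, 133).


In a divisor lattice, meet = gcd (greatest common divisor).
By Euclidean algorithm or factoring: gcd(2,133) = 1


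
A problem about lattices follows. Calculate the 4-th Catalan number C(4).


C(n) = C(2n, n) / (n+1).
C(8, 4) = 70
C(4) = 70 / 5 = 14


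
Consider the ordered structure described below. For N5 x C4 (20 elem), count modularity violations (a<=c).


Modular law: if a <= c then a v (b ^ c) = (a v b) ^ c.
Check all triples (a,b,c) with a <= c among 20 elements.
  e.g. a=(a,0), b=(c,0), c=(b,0): lhs=(a,0) != rhs=(b,0)
  e.g. a=(a,0), b=(c,1), c=(b,0): lhs=(a,0) != rhs=(b,0)
Total violating triples: 40


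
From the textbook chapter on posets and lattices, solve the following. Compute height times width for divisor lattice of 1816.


Height = length of longest chain minus 1; width = size of largest antichain.
A maximum chain: 1 | 227 | 454 | 908 | 1816  (height 4).
A maximum antichain: {2, 227}  (width 2).
Product = 4 * 2 = 8


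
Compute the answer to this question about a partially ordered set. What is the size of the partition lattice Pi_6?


B(n) = number of set partitions of an n-element set.
B(n) satisfies the recurrence: B(n+1) = sum_k C(n,k)*B(k).
B(6) = 203


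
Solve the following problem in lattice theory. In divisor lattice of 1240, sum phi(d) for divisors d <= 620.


Divisors of 1240 up to 620: [1, 2, 4, 5, 8, 10, 20, 31, 40, 62, 124, 155, 248, 310, 620]
phi values: [1, 1, 2, 4, 4, 4, 8, 30, 16, 30, 60, 120, 120, 120, 240]
Sum = 760


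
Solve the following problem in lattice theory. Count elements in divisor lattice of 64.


Divisors of 64: [1, 2, 4, 8, 16, 32, 64]
Count: 7


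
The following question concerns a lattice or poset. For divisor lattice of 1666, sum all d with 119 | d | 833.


Interval [119,833] in divisors of 1666: [119, 833]
Sum = 952


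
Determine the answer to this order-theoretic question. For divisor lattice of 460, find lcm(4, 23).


In a divisor lattice, join = lcm (least common multiple).
Compute lcm iteratively: start with first element, then lcm(current, next).
Elements: [4, 23]
lcm(4,23) = 92
Final lcm = 92


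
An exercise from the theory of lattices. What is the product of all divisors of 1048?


Divisors of 1048: [1, 2, 4, 8, 131, 262, 524, 1048]
Product = n^(d(n)/2) = 1048^(8/2)
Product = 1206271676416


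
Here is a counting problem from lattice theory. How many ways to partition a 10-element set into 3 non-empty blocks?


S(n,k) = k*S(n-1,k) + S(n-1,k-1).
S(9,3) = 3025, S(9,2) = 255
S(10,3) = 3*3025 + 255 = 9075 + 255
S(10,3) = 9330


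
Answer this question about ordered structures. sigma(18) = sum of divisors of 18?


sigma(n) = sum of divisors.
Divisors of 18: [1, 2, 3, 6, 9, 18]
Sum = 39


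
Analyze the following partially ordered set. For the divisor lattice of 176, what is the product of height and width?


Height = length of longest chain minus 1; width = size of largest antichain.
A maximum chain: 1 | 11 | 22 | 44 | 88 | 176  (height 5).
A maximum antichain: {2, 11}  (width 2).
Product = 5 * 2 = 10


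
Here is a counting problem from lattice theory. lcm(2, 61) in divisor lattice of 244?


Join=lcm.
gcd(2,61)=1
lcm=122


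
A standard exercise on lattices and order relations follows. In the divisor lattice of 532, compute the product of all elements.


Divisors of 532: [1, 2, 4, 7, 14, 19, 28, 38, 76, 133, 266, 532]
Product = n^(d(n)/2) = 532^(12/2)
Product = 22670953897037824


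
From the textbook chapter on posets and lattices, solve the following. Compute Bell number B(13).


B(n) = number of set partitions of an n-element set.
B(n) satisfies the recurrence: B(n+1) = sum_k C(n,k)*B(k).
B(13) = 27644437


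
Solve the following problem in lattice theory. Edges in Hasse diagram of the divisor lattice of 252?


A cover relation a -< b holds when a < b with no c strictly between.
Cover relations:
  1 -< 2
  1 -< 3
  1 -< 7
  2 -< 4
  2 -< 6
  2 -< 14
  3 -< 6
  3 -< 9
  ...25 more
Total: 33


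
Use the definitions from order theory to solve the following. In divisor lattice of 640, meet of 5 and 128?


In a divisor lattice, meet = gcd (greatest common divisor).
By Euclidean algorithm or factoring: gcd(5,128) = 1


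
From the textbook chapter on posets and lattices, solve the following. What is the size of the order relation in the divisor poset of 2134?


The order relation is {(a,b) : a <= b}, reflexive so it includes (a,a).
Examples: (1,1), (1,1067), (1,11), (1,194), (1,2), ...
Total ordered pairs: 27


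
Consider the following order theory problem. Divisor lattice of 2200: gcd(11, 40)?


Meet=gcd.
gcd(11,40)=1


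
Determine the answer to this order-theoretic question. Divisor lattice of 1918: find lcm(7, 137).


In a divisor lattice, join = lcm (least common multiple).
gcd(7,137) = 1
lcm(7,137) = 7*137/gcd = 959/1 = 959


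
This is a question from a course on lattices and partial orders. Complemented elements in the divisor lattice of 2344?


An element a is complemented if some b has a meet b = bottom, a join b = top.
a is complemented iff gcd(a, n/a)=1, i.e. a is a unitary divisor of 2344.
Complemented elements: 1, 8, 293, 2344
Count: 4


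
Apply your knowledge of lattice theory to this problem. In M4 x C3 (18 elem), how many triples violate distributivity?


Distributive law: a ^ (b v c) = (a ^ b) v (a ^ c).
Check all 18^3 = 5832 ordered triples (a,b,c).
  e.g. a=(a1,0), b=(a2,0), c=(a3,0): lhs=(a1,0) != rhs=(0,0)
  e.g. a=(a1,0), b=(a2,0), c=(a3,1): lhs=(a1,0) != rhs=(0,0)
Total violating triples: 648


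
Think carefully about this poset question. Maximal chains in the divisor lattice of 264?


A maximal chain goes from the minimum element to a maximal element via cover relations.
Counting all min-to-max paths in the cover graph.
Total maximal chains: 20


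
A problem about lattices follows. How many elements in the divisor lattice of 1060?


Divisors of 1060: [1, 2, 4, 5, 10, 20, 53, 106, 212, 265, 530, 1060]
Count: 12


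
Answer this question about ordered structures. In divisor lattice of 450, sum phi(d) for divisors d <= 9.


Divisors of 450 up to 9: [1, 2, 3, 5, 6, 9]
phi values: [1, 1, 2, 4, 2, 6]
Sum = 16


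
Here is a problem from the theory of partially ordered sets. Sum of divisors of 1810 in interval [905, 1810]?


Interval [905,1810] in divisors of 1810: [905, 1810]
Sum = 2715


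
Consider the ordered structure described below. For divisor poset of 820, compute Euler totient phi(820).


phi(n) = n * prod_{p|n} (1 - 1/p).
Prime divisors of 820: [2, 5, 41]
phi(820) = 820 * (1 - 1/2) * (1 - 1/5) * (1 - 1/41)
phi(820) = 320


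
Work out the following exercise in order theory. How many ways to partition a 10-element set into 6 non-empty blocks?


S(n,k) = k*S(n-1,k) + S(n-1,k-1).
S(9,6) = 2646, S(9,5) = 6951
S(10,6) = 6*2646 + 6951 = 15876 + 6951
S(10,6) = 22827


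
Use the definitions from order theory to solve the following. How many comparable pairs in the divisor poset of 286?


A comparable pair {a,b} has a < b or b < a in the order.
Count unordered pairs where one element is strictly below the other.
Examples: {1,2}, {1,11}, {1,13}, {1,22}, ...
Total comparable pairs: 19


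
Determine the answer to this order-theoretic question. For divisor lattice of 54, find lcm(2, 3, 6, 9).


In a divisor lattice, join = lcm (least common multiple).
Compute lcm iteratively: start with first element, then lcm(current, next).
Elements: [2, 3, 6, 9]
lcm(2,3) = 6
lcm(6,6) = 6
lcm(6,9) = 18
Final lcm = 18


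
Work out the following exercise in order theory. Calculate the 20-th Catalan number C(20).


C(n) = C(2n, n) / (n+1).
C(40, 20) = 137846528820
C(20) = 137846528820 / 21 = 6564120420


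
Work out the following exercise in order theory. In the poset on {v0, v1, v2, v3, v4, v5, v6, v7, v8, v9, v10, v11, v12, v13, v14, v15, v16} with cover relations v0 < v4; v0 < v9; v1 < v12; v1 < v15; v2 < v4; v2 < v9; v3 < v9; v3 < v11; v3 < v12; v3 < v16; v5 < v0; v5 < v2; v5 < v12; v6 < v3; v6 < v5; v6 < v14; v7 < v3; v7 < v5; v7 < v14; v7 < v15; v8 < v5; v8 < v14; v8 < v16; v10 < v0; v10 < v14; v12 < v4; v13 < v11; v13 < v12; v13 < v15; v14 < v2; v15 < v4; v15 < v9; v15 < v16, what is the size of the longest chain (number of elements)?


A chain is a totally ordered subset; we count the number of elements in a maximum chain.
Compute, for each element x, the size of the longest chain ending at x:
  v1: 1
  v6: 1
  v7: 1
  v8: 1
  v10: 1
  v13: 1
  ...
A maximum chain: v6 < v5 < v0 < v4
Number of elements in the longest chain: 4


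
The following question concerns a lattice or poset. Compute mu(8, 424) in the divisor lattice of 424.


In a divisor lattice, mu(a,b) = mu(b/a) where mu is the classical Mobius function.
b/a = 424/8 = 53
Prime factorization of 53: primes [53]
53 is squarefree with 1 prime factor(s), so mu(53) = (-1)^1 = -1


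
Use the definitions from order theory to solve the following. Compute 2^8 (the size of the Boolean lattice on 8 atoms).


Power set = 2^n.
2^8 = 256


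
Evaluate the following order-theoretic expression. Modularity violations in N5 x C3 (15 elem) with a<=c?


Modular law: if a <= c then a v (b ^ c) = (a v b) ^ c.
Check all triples (a,b,c) with a <= c among 15 elements.
  e.g. a=(a,0), b=(c,0), c=(b,0): lhs=(a,0) != rhs=(b,0)
  e.g. a=(a,0), b=(c,1), c=(b,0): lhs=(a,0) != rhs=(b,0)
Total violating triples: 18


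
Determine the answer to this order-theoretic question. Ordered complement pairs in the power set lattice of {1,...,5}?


Complement pair (a,b): a meet b = bottom, a join b = top.
Here: A intersect B = {} and A union B = {1,...,5}.
Pairs found: ({},{1,2,3,4,5}), ({1},{2,3,4,5}), ({2},{1,3,4,5}), ({3},{1,2,4,5}), ... (28 more)
Total ordered pairs: 32


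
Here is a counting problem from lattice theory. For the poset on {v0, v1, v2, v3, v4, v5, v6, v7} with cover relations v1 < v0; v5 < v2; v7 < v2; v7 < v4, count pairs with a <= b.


The order relation is {(a,b) : a <= b}, reflexive so it includes (a,a).
Examples: (v0,v0), (v1,v0), (v1,v1), (v2,v2), (v3,v3), ...
Total ordered pairs: 12


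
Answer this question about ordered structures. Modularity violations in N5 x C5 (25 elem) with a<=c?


Modular law: if a <= c then a v (b ^ c) = (a v b) ^ c.
Check all triples (a,b,c) with a <= c among 25 elements.
  e.g. a=(a,0), b=(c,0), c=(b,0): lhs=(a,0) != rhs=(b,0)
  e.g. a=(a,0), b=(c,1), c=(b,0): lhs=(a,0) != rhs=(b,0)
Total violating triples: 75


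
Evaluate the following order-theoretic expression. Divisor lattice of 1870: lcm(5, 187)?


Join=lcm.
gcd(5,187)=1
lcm=935


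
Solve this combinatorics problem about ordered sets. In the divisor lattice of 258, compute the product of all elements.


Divisors of 258: [1, 2, 3, 6, 43, 86, 129, 258]
Product = n^(d(n)/2) = 258^(8/2)
Product = 4430766096


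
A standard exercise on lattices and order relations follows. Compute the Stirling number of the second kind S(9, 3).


S(n,k) = k*S(n-1,k) + S(n-1,k-1).
S(8,3) = 966, S(8,2) = 127
S(9,3) = 3*966 + 127 = 2898 + 127
S(9,3) = 3025


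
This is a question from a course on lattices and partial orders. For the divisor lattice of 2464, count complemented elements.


An element a is complemented if some b has a meet b = bottom, a join b = top.
a is complemented iff gcd(a, n/a)=1, i.e. a is a unitary divisor of 2464.
Complemented elements: 1, 7, 11, 32, 77, 224, ... (2 more)
Count: 8


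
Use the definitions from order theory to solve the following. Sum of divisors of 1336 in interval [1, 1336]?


Interval [1,1336] in divisors of 1336: [1, 2, 4, 8, 167, 334, 668, 1336]
Sum = 2520


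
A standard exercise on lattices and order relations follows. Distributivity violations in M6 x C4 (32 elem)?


Distributive law: a ^ (b v c) = (a ^ b) v (a ^ c).
Check all 32^3 = 32768 ordered triples (a,b,c).
  e.g. a=(a1,0), b=(a2,0), c=(a3,0): lhs=(a1,0) != rhs=(0,0)
  e.g. a=(a1,0), b=(a2,0), c=(a3,1): lhs=(a1,0) != rhs=(0,0)
Total violating triples: 7680


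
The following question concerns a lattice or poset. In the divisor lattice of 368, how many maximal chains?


A maximal chain goes from the minimum element to a maximal element via cover relations.
Counting all min-to-max paths in the cover graph.
Total maximal chains: 5


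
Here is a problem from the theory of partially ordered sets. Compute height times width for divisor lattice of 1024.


Height = length of longest chain minus 1; width = size of largest antichain.
A maximum chain: 1 | 2 | 4 | 8 | 16 | 32 | 64 | 128 | 256 | 512 | 1024  (height 10).
A maximum antichain: {1}  (width 1).
Product = 10 * 1 = 10


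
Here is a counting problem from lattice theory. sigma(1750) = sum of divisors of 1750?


sigma(n) = sum of divisors.
Divisors of 1750: [1, 2, 5, 7, 10, 14, 25, 35, 50, 70, 125, 175, 250, 350, 875, 1750]
Sum = 3744


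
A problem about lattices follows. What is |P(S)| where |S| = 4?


Power set = 2^n.
2^4 = 16


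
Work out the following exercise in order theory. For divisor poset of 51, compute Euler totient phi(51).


phi(n) = n * prod_{p|n} (1 - 1/p).
Prime divisors of 51: [3, 17]
phi(51) = 51 * (1 - 1/3) * (1 - 1/17)
phi(51) = 32


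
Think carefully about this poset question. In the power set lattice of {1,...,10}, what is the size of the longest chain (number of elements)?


A chain is a totally ordered subset; we count the number of elements in a maximum chain.
Compute, for each element x, the size of the longest chain ending at x:
  {}: 1
  {1}: 2
  {2}: 2
  {3}: 2
  {4}: 2
  {5}: 2
  ...
A maximum chain: {} < {1} < {1,2} < {1,2,3} < {1,2,3,4} < {1,2,3,4,5} < {1,2,3,4,5,6} < {1,2,3,4,5,6,7} < {1,2,3,4,5,6,7,8} < {1,2,3,4,5,6,7,8,9} < {1,2,3,4,5,6,7,8,9,10}
Number of elements in the longest chain: 11


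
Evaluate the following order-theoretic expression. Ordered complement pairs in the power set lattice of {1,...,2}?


Complement pair (a,b): a meet b = bottom, a join b = top.
Here: A intersect B = {} and A union B = {1,...,2}.
Pairs found: ({},{1,2}), ({1},{2}), ({2},{1}), ({1,2},{})
Total ordered pairs: 4


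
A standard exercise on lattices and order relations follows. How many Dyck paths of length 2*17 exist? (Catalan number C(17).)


C(n) = C(2n, n) / (n+1).
C(34, 17) = 2333606220
C(17) = 2333606220 / 18 = 129644790


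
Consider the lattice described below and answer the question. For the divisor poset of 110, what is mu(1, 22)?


In a divisor lattice, mu(a,b) = mu(b/a) where mu is the classical Mobius function.
b/a = 22/1 = 22
Prime factorization of 22: primes [2, 11]
22 is squarefree with 2 prime factor(s), so mu(22) = (-1)^2 = 1


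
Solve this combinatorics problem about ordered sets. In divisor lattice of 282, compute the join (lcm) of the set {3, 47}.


In a divisor lattice, join = lcm (least common multiple).
Compute lcm iteratively: start with first element, then lcm(current, next).
Elements: [3, 47]
lcm(3,47) = 141
Final lcm = 141


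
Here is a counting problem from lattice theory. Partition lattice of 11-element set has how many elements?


B(n) = number of set partitions of an n-element set.
B(n) satisfies the recurrence: B(n+1) = sum_k C(n,k)*B(k).
B(11) = 678570


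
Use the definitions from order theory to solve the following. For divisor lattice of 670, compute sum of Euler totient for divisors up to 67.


Divisors of 670 up to 67: [1, 2, 5, 10, 67]
phi values: [1, 1, 4, 4, 66]
Sum = 76


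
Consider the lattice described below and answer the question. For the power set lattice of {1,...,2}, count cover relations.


A cover relation a -< b holds when a < b with no c strictly between.
Cover relations:
  {} -< {1}
  {} -< {2}
  {1} -< {1,2}
  {2} -< {1,2}
Total: 4


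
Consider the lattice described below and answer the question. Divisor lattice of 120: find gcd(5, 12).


In a divisor lattice, meet = gcd (greatest common divisor).
By Euclidean algorithm or factoring: gcd(5,12) = 1
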